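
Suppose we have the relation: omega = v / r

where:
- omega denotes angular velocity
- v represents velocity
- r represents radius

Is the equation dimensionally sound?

Yes

omega (angular velocity) has dimensions [T^-1].
v (velocity) has dimensions [L T^-1].
r (radius) has dimensions [L].

Left side: [T^-1]
Right side: [T^-1]

Both sides have the same dimensions, so the equation is dimensionally consistent.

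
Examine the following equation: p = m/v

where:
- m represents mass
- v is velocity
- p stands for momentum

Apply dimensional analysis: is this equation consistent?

No

m (mass) has dimensions [M].
v (velocity) has dimensions [L T^-1].
p (momentum) has dimensions [L M T^-1].

Left side: [L M T^-1]
Right side: [L^-1 M T]

The two sides have different dimensions, so the equation is NOT dimensionally consistent.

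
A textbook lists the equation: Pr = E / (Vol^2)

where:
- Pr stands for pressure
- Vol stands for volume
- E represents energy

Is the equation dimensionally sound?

No

Pr (pressure) has dimensions [L^-1 M T^-2].
Vol (volume) has dimensions [L^3].
E (energy) has dimensions [L^2 M T^-2].

Left side: [L^-1 M T^-2]
Right side: [L^-4 M T^-2]

The two sides have different dimensions, so the equation is NOT dimensionally consistent.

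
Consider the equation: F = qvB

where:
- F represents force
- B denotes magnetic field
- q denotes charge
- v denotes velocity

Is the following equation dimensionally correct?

Yes

F (force) has dimensions [L M T^-2].
B (magnetic field) has dimensions [I^-1 M T^-2].
q (charge) has dimensions [I T].
v (velocity) has dimensions [L T^-1].

Left side: [L M T^-2]
Right side: [L M T^-2]

Both sides have the same dimensions, so the equation is dimensionally consistent.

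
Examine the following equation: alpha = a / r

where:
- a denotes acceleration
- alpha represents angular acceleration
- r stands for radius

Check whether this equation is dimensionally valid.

Yes

a (acceleration) has dimensions [L T^-2].
alpha (angular acceleration) has dimensions [T^-2].
r (radius) has dimensions [L].

Left side: [T^-2]
Right side: [T^-2]

Both sides have the same dimensions, so the equation is dimensionally consistent.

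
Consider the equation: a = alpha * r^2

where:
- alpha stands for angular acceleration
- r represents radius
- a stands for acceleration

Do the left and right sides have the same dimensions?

No

alpha (angular acceleration) has dimensions [T^-2].
r (radius) has dimensions [L].
a (acceleration) has dimensions [L T^-2].

Left side: [L T^-2]
Right side: [L^2 T^-2]

The two sides have different dimensions, so the equation is NOT dimensionally consistent.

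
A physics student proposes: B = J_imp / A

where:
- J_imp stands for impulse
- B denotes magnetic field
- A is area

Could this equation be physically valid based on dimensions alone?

No

J_imp (impulse) has dimensions [L M T^-1].
B (magnetic field) has dimensions [I^-1 M T^-2].
A (area) has dimensions [L^2].

Left side: [I^-1 M T^-2]
Right side: [L^-1 M T^-1]

The two sides have different dimensions, so the equation is NOT dimensionally consistent.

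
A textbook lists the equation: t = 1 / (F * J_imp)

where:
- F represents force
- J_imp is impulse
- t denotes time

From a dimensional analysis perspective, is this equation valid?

No

F (force) has dimensions [L M T^-2].
J_imp (impulse) has dimensions [L M T^-1].
t (time) has dimensions [T].

Left side: [T]
Right side: [L^-2 M^-2 T^3]

The two sides have different dimensions, so the equation is NOT dimensionally consistent.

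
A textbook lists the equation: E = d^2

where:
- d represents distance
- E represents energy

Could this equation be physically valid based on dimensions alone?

No

d (distance) has dimensions [L].
E (energy) has dimensions [L^2 M T^-2].

Left side: [L^2 M T^-2]
Right side: [L^2]

The two sides have different dimensions, so the equation is NOT dimensionally consistent.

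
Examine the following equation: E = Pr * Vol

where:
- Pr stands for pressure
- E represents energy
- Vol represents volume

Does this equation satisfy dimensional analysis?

Yes

Pr (pressure) has dimensions [L^-1 M T^-2].
E (energy) has dimensions [L^2 M T^-2].
Vol (volume) has dimensions [L^3].

Left side: [L^2 M T^-2]
Right side: [L^2 M T^-2]

Both sides have the same dimensions, so the equation is dimensionally consistent.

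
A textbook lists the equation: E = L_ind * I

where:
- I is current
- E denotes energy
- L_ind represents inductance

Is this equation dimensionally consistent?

No

I (current) has dimensions [I].
E (energy) has dimensions [L^2 M T^-2].
L_ind (inductance) has dimensions [I^-2 L^2 M T^-2].

Left side: [L^2 M T^-2]
Right side: [I^-1 L^2 M T^-2]

The two sides have different dimensions, so the equation is NOT dimensionally consistent.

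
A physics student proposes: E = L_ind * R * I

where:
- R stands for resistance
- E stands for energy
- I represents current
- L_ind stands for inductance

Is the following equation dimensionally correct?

No

R (resistance) has dimensions [I^-2 L^2 M T^-3].
E (energy) has dimensions [L^2 M T^-2].
I (current) has dimensions [I].
L_ind (inductance) has dimensions [I^-2 L^2 M T^-2].

Left side: [L^2 M T^-2]
Right side: [I^-3 L^4 M^2 T^-5]

The two sides have different dimensions, so the equation is NOT dimensionally consistent.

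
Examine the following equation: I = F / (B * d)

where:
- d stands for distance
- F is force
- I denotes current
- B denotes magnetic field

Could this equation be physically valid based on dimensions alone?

Yes

d (distance) has dimensions [L].
F (force) has dimensions [L M T^-2].
I (current) has dimensions [I].
B (magnetic field) has dimensions [I^-1 M T^-2].

Left side: [I]
Right side: [I]

Both sides have the same dimensions, so the equation is dimensionally consistent.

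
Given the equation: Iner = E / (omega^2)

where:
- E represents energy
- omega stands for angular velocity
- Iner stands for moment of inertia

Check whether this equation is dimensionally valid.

Yes

E (energy) has dimensions [L^2 M T^-2].
omega (angular velocity) has dimensions [T^-1].
Iner (moment of inertia) has dimensions [L^2 M].

Left side: [L^2 M]
Right side: [L^2 M]

Both sides have the same dimensions, so the equation is dimensionally consistent.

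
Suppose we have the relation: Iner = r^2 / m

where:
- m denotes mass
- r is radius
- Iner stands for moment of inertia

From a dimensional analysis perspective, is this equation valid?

No

m (mass) has dimensions [M].
r (radius) has dimensions [L].
Iner (moment of inertia) has dimensions [L^2 M].

Left side: [L^2 M]
Right side: [L^2 M^-1]

The two sides have different dimensions, so the equation is NOT dimensionally consistent.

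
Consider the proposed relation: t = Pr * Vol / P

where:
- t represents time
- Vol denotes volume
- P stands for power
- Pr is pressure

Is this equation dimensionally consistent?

Yes

t (time) has dimensions [T].
Vol (volume) has dimensions [L^3].
P (power) has dimensions [L^2 M T^-3].
Pr (pressure) has dimensions [L^-1 M T^-2].

Left side: [T]
Right side: [T]

Both sides have the same dimensions, so the equation is dimensionally consistent.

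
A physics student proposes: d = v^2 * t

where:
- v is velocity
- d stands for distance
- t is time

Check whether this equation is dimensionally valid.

No

v (velocity) has dimensions [L T^-1].
d (distance) has dimensions [L].
t (time) has dimensions [T].

Left side: [L]
Right side: [L^2 T^-1]

The two sides have different dimensions, so the equation is NOT dimensionally consistent.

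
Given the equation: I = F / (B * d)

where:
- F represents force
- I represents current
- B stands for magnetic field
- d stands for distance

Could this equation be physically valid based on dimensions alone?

Yes

F (force) has dimensions [L M T^-2].
I (current) has dimensions [I].
B (magnetic field) has dimensions [I^-1 M T^-2].
d (distance) has dimensions [L].

Left side: [I]
Right side: [I]

Both sides have the same dimensions, so the equation is dimensionally consistent.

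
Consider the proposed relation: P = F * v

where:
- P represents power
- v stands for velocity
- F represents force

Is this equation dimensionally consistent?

Yes

P (power) has dimensions [L^2 M T^-3].
v (velocity) has dimensions [L T^-1].
F (force) has dimensions [L M T^-2].

Left side: [L^2 M T^-3]
Right side: [L^2 M T^-3]

Both sides have the same dimensions, so the equation is dimensionally consistent.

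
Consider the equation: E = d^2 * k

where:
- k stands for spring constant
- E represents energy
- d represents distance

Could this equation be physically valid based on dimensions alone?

Yes

k (spring constant) has dimensions [M T^-2].
E (energy) has dimensions [L^2 M T^-2].
d (distance) has dimensions [L].

Left side: [L^2 M T^-2]
Right side: [L^2 M T^-2]

Both sides have the same dimensions, so the equation is dimensionally consistent.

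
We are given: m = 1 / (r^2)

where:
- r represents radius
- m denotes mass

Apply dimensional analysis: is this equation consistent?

No

r (radius) has dimensions [L].
m (mass) has dimensions [M].

Left side: [M]
Right side: [L^-2]

The two sides have different dimensions, so the equation is NOT dimensionally consistent.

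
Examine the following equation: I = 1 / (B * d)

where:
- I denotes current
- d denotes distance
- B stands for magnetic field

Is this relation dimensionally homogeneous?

No

I (current) has dimensions [I].
d (distance) has dimensions [L].
B (magnetic field) has dimensions [I^-1 M T^-2].

Left side: [I]
Right side: [I L^-1 M^-1 T^2]

The two sides have different dimensions, so the equation is NOT dimensionally consistent.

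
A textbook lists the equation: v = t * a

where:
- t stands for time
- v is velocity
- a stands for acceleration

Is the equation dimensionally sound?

Yes

t (time) has dimensions [T].
v (velocity) has dimensions [L T^-1].
a (acceleration) has dimensions [L T^-2].

Left side: [L T^-1]
Right side: [L T^-1]

Both sides have the same dimensions, so the equation is dimensionally consistent.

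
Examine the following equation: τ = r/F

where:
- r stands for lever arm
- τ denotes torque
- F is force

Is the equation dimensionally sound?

No

r (lever arm) has dimensions [L].
τ (torque) has dimensions [L^2 M T^-2].
F (force) has dimensions [L M T^-2].

Left side: [L^2 M T^-2]
Right side: [M^-1 T^2]

The two sides have different dimensions, so the equation is NOT dimensionally consistent.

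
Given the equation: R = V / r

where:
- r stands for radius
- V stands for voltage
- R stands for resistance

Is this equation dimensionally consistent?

No

r (radius) has dimensions [L].
V (voltage) has dimensions [I^-1 L^2 M T^-3].
R (resistance) has dimensions [I^-2 L^2 M T^-3].

Left side: [I^-2 L^2 M T^-3]
Right side: [I^-1 L M T^-3]

The two sides have different dimensions, so the equation is NOT dimensionally consistent.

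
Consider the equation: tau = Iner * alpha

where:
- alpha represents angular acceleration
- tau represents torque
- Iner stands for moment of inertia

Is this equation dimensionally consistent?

Yes

alpha (angular acceleration) has dimensions [T^-2].
tau (torque) has dimensions [L^2 M T^-2].
Iner (moment of inertia) has dimensions [L^2 M].

Left side: [L^2 M T^-2]
Right side: [L^2 M T^-2]

Both sides have the same dimensions, so the equation is dimensionally consistent.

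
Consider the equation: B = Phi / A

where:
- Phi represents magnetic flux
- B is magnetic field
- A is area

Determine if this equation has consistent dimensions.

Yes

Phi (magnetic flux) has dimensions [I^-1 L^2 M T^-2].
B (magnetic field) has dimensions [I^-1 M T^-2].
A (area) has dimensions [L^2].

Left side: [I^-1 M T^-2]
Right side: [I^-1 M T^-2]

Both sides have the same dimensions, so the equation is dimensionally consistent.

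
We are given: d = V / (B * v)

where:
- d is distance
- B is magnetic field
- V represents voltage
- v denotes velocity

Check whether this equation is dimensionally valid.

Yes

d (distance) has dimensions [L].
B (magnetic field) has dimensions [I^-1 M T^-2].
V (voltage) has dimensions [I^-1 L^2 M T^-3].
v (velocity) has dimensions [L T^-1].

Left side: [L]
Right side: [L]

Both sides have the same dimensions, so the equation is dimensionally consistent.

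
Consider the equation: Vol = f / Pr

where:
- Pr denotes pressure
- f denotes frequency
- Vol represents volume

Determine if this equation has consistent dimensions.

No

Pr (pressure) has dimensions [L^-1 M T^-2].
f (frequency) has dimensions [T^-1].
Vol (volume) has dimensions [L^3].

Left side: [L^3]
Right side: [L M^-1 T]

The two sides have different dimensions, so the equation is NOT dimensionally consistent.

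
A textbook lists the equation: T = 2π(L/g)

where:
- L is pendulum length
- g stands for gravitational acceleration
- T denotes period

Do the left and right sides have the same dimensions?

No

L (pendulum length) has dimensions [L].
g (gravitational acceleration) has dimensions [L T^-2].
T (period) has dimensions [T].

Left side: [T]
Right side: [T^2]

The two sides have different dimensions, so the equation is NOT dimensionally consistent.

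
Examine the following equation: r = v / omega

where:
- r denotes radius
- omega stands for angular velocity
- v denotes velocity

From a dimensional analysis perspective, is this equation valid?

Yes

r (radius) has dimensions [L].
omega (angular velocity) has dimensions [T^-1].
v (velocity) has dimensions [L T^-1].

Left side: [L]
Right side: [L]

Both sides have the same dimensions, so the equation is dimensionally consistent.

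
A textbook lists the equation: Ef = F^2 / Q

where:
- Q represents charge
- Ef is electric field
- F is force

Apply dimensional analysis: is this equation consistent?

No

Q (charge) has dimensions [I T].
Ef (electric field) has dimensions [I^-1 L M T^-3].
F (force) has dimensions [L M T^-2].

Left side: [I^-1 L M T^-3]
Right side: [I^-1 L^2 M^2 T^-5]

The two sides have different dimensions, so the equation is NOT dimensionally consistent.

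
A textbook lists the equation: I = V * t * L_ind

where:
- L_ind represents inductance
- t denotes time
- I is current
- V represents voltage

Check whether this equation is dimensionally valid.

No

L_ind (inductance) has dimensions [I^-2 L^2 M T^-2].
t (time) has dimensions [T].
I (current) has dimensions [I].
V (voltage) has dimensions [I^-1 L^2 M T^-3].

Left side: [I]
Right side: [I^-3 L^4 M^2 T^-4]

The two sides have different dimensions, so the equation is NOT dimensionally consistent.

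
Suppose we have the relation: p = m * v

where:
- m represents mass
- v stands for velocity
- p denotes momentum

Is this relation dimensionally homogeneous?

Yes

m (mass) has dimensions [M].
v (velocity) has dimensions [L T^-1].
p (momentum) has dimensions [L M T^-1].

Left side: [L M T^-1]
Right side: [L M T^-1]

Both sides have the same dimensions, so the equation is dimensionally consistent.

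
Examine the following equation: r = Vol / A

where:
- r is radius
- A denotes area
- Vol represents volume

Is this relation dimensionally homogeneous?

Yes

r (radius) has dimensions [L].
A (area) has dimensions [L^2].
Vol (volume) has dimensions [L^3].

Left side: [L]
Right side: [L]

Both sides have the same dimensions, so the equation is dimensionally consistent.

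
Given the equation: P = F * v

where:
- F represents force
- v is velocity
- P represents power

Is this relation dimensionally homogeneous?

Yes

F (force) has dimensions [L M T^-2].
v (velocity) has dimensions [L T^-1].
P (power) has dimensions [L^2 M T^-3].

Left side: [L^2 M T^-3]
Right side: [L^2 M T^-3]

Both sides have the same dimensions, so the equation is dimensionally consistent.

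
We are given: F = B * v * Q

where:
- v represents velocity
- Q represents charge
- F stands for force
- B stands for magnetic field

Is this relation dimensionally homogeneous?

Yes

v (velocity) has dimensions [L T^-1].
Q (charge) has dimensions [I T].
F (force) has dimensions [L M T^-2].
B (magnetic field) has dimensions [I^-1 M T^-2].

Left side: [L M T^-2]
Right side: [L M T^-2]

Both sides have the same dimensions, so the equation is dimensionally consistent.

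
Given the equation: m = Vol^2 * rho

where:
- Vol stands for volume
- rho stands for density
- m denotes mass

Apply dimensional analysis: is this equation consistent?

No

Vol (volume) has dimensions [L^3].
rho (density) has dimensions [L^-3 M].
m (mass) has dimensions [M].

Left side: [M]
Right side: [L^3 M]

The two sides have different dimensions, so the equation is NOT dimensionally consistent.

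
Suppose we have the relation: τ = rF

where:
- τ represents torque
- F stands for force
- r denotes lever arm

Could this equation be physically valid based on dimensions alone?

Yes

τ (torque) has dimensions [L^2 M T^-2].
F (force) has dimensions [L M T^-2].
r (lever arm) has dimensions [L].

Left side: [L^2 M T^-2]
Right side: [L^2 M T^-2]

Both sides have the same dimensions, so the equation is dimensionally consistent.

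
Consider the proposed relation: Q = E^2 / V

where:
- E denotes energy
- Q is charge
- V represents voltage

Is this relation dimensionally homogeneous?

No

E (energy) has dimensions [L^2 M T^-2].
Q (charge) has dimensions [I T].
V (voltage) has dimensions [I^-1 L^2 M T^-3].

Left side: [I T]
Right side: [I L^2 M T^-1]

The two sides have different dimensions, so the equation is NOT dimensionally consistent.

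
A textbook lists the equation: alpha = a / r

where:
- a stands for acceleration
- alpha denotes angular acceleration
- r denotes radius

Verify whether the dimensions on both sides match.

Yes

a (acceleration) has dimensions [L T^-2].
alpha (angular acceleration) has dimensions [T^-2].
r (radius) has dimensions [L].

Left side: [T^-2]
Right side: [T^-2]

Both sides have the same dimensions, so the equation is dimensionally consistent.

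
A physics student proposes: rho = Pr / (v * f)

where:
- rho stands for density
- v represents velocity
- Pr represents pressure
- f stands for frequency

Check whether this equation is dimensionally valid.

No

rho (density) has dimensions [L^-3 M].
v (velocity) has dimensions [L T^-1].
Pr (pressure) has dimensions [L^-1 M T^-2].
f (frequency) has dimensions [T^-1].

Left side: [L^-3 M]
Right side: [L^-2 M]

The two sides have different dimensions, so the equation is NOT dimensionally consistent.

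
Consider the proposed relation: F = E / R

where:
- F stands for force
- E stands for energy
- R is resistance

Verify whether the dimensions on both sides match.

No

F (force) has dimensions [L M T^-2].
E (energy) has dimensions [L^2 M T^-2].
R (resistance) has dimensions [I^-2 L^2 M T^-3].

Left side: [L M T^-2]
Right side: [I^2 T]

The two sides have different dimensions, so the equation is NOT dimensionally consistent.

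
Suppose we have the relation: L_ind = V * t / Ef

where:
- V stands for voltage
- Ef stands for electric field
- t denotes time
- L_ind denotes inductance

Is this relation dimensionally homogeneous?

No

V (voltage) has dimensions [I^-1 L^2 M T^-3].
Ef (electric field) has dimensions [I^-1 L M T^-3].
t (time) has dimensions [T].
L_ind (inductance) has dimensions [I^-2 L^2 M T^-2].

Left side: [I^-2 L^2 M T^-2]
Right side: [L T]

The two sides have different dimensions, so the equation is NOT dimensionally consistent.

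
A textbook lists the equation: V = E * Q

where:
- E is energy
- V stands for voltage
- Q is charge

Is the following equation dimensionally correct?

No

E (energy) has dimensions [L^2 M T^-2].
V (voltage) has dimensions [I^-1 L^2 M T^-3].
Q (charge) has dimensions [I T].

Left side: [I^-1 L^2 M T^-3]
Right side: [I L^2 M T^-1]

The two sides have different dimensions, so the equation is NOT dimensionally consistent.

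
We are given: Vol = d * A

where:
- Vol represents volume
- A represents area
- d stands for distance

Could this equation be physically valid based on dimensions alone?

Yes

Vol (volume) has dimensions [L^3].
A (area) has dimensions [L^2].
d (distance) has dimensions [L].

Left side: [L^3]
Right side: [L^3]

Both sides have the same dimensions, so the equation is dimensionally consistent.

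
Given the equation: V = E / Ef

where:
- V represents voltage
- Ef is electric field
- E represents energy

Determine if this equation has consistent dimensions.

No

V (voltage) has dimensions [I^-1 L^2 M T^-3].
Ef (electric field) has dimensions [I^-1 L M T^-3].
E (energy) has dimensions [L^2 M T^-2].

Left side: [I^-1 L^2 M T^-3]
Right side: [I L T]

The two sides have different dimensions, so the equation is NOT dimensionally consistent.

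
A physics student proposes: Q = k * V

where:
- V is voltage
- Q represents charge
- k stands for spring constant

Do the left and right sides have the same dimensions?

No

V (voltage) has dimensions [I^-1 L^2 M T^-3].
Q (charge) has dimensions [I T].
k (spring constant) has dimensions [M T^-2].

Left side: [I T]
Right side: [I^-1 L^2 M^2 T^-5]

The two sides have different dimensions, so the equation is NOT dimensionally consistent.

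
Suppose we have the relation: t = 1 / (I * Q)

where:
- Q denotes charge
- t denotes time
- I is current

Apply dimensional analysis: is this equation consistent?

No

Q (charge) has dimensions [I T].
t (time) has dimensions [T].
I (current) has dimensions [I].

Left side: [T]
Right side: [I^-2 T^-1]

The two sides have different dimensions, so the equation is NOT dimensionally consistent.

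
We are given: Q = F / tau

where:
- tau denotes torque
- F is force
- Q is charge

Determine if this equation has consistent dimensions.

No

tau (torque) has dimensions [L^2 M T^-2].
F (force) has dimensions [L M T^-2].
Q (charge) has dimensions [I T].

Left side: [I T]
Right side: [L^-1]

The two sides have different dimensions, so the equation is NOT dimensionally consistent.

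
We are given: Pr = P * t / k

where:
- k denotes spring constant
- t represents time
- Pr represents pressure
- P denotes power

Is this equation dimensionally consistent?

No

k (spring constant) has dimensions [M T^-2].
t (time) has dimensions [T].
Pr (pressure) has dimensions [L^-1 M T^-2].
P (power) has dimensions [L^2 M T^-3].

Left side: [L^-1 M T^-2]
Right side: [L^2]

The two sides have different dimensions, so the equation is NOT dimensionally consistent.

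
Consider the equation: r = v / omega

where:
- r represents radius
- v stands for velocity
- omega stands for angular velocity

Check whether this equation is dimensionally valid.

Yes

r (radius) has dimensions [L].
v (velocity) has dimensions [L T^-1].
omega (angular velocity) has dimensions [T^-1].

Left side: [L]
Right side: [L]

Both sides have the same dimensions, so the equation is dimensionally consistent.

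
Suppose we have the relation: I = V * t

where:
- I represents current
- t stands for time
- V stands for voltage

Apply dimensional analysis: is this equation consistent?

No

I (current) has dimensions [I].
t (time) has dimensions [T].
V (voltage) has dimensions [I^-1 L^2 M T^-3].

Left side: [I]
Right side: [I^-1 L^2 M T^-2]

The two sides have different dimensions, so the equation is NOT dimensionally consistent.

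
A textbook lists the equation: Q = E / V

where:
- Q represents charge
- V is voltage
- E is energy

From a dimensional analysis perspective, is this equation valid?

Yes

Q (charge) has dimensions [I T].
V (voltage) has dimensions [I^-1 L^2 M T^-3].
E (energy) has dimensions [L^2 M T^-2].

Left side: [I T]
Right side: [I T]

Both sides have the same dimensions, so the equation is dimensionally consistent.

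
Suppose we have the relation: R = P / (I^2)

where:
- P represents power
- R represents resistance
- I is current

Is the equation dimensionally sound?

Yes

P (power) has dimensions [L^2 M T^-3].
R (resistance) has dimensions [I^-2 L^2 M T^-3].
I (current) has dimensions [I].

Left side: [I^-2 L^2 M T^-3]
Right side: [I^-2 L^2 M T^-3]

Both sides have the same dimensions, so the equation is dimensionally consistent.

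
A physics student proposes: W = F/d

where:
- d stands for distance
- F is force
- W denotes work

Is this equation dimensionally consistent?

No

d (distance) has dimensions [L].
F (force) has dimensions [L M T^-2].
W (work) has dimensions [L^2 M T^-2].

Left side: [L^2 M T^-2]
Right side: [M T^-2]

The two sides have different dimensions, so the equation is NOT dimensionally consistent.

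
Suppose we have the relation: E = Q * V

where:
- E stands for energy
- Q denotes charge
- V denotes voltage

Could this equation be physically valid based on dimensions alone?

Yes

E (energy) has dimensions [L^2 M T^-2].
Q (charge) has dimensions [I T].
V (voltage) has dimensions [I^-1 L^2 M T^-3].

Left side: [L^2 M T^-2]
Right side: [L^2 M T^-2]

Both sides have the same dimensions, so the equation is dimensionally consistent.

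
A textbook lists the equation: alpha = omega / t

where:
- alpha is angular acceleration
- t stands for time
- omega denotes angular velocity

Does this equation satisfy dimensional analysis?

Yes

alpha (angular acceleration) has dimensions [T^-2].
t (time) has dimensions [T].
omega (angular velocity) has dimensions [T^-1].

Left side: [T^-2]
Right side: [T^-2]

Both sides have the same dimensions, so the equation is dimensionally consistent.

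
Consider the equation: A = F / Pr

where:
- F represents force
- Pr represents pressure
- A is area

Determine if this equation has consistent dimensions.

Yes

F (force) has dimensions [L M T^-2].
Pr (pressure) has dimensions [L^-1 M T^-2].
A (area) has dimensions [L^2].

Left side: [L^2]
Right side: [L^2]

Both sides have the same dimensions, so the equation is dimensionally consistent.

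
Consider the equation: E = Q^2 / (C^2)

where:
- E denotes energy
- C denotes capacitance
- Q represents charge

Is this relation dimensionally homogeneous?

No

E (energy) has dimensions [L^2 M T^-2].
C (capacitance) has dimensions [I^2 L^-2 M^-1 T^4].
Q (charge) has dimensions [I T].

Left side: [L^2 M T^-2]
Right side: [I^-2 L^4 M^2 T^-6]

The two sides have different dimensions, so the equation is NOT dimensionally consistent.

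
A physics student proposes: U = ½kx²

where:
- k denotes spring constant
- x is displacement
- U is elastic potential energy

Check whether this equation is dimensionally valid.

Yes

k (spring constant) has dimensions [M T^-2].
x (displacement) has dimensions [L].
U (elastic potential energy) has dimensions [L^2 M T^-2].

Left side: [L^2 M T^-2]
Right side: [L^2 M T^-2]

Both sides have the same dimensions, so the equation is dimensionally consistent.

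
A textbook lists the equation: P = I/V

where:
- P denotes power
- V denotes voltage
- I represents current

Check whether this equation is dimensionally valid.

No

P (power) has dimensions [L^2 M T^-3].
V (voltage) has dimensions [I^-1 L^2 M T^-3].
I (current) has dimensions [I].

Left side: [L^2 M T^-3]
Right side: [I^2 L^-2 M^-1 T^3]

The two sides have different dimensions, so the equation is NOT dimensionally consistent.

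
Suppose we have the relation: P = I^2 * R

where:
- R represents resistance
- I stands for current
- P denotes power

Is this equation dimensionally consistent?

Yes

R (resistance) has dimensions [I^-2 L^2 M T^-3].
I (current) has dimensions [I].
P (power) has dimensions [L^2 M T^-3].

Left side: [L^2 M T^-3]
Right side: [L^2 M T^-3]

Both sides have the same dimensions, so the equation is dimensionally consistent.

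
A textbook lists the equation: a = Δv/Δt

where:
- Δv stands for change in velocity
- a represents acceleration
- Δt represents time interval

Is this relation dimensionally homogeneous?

Yes

Δv (change in velocity) has dimensions [L T^-1].
a (acceleration) has dimensions [L T^-2].
Δt (time interval) has dimensions [T].

Left side: [L T^-2]
Right side: [L T^-2]

Both sides have the same dimensions, so the equation is dimensionally consistent.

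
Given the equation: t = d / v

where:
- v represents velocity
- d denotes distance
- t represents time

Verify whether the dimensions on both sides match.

Yes

v (velocity) has dimensions [L T^-1].
d (distance) has dimensions [L].
t (time) has dimensions [T].

Left side: [T]
Right side: [T]

Both sides have the same dimensions, so the equation is dimensionally consistent.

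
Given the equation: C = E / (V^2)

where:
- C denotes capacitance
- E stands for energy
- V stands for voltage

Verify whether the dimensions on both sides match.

Yes

C (capacitance) has dimensions [I^2 L^-2 M^-1 T^4].
E (energy) has dimensions [L^2 M T^-2].
V (voltage) has dimensions [I^-1 L^2 M T^-3].

Left side: [I^2 L^-2 M^-1 T^4]
Right side: [I^2 L^-2 M^-1 T^4]

Both sides have the same dimensions, so the equation is dimensionally consistent.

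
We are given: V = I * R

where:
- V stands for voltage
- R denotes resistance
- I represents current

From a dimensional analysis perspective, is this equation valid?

Yes

V (voltage) has dimensions [I^-1 L^2 M T^-3].
R (resistance) has dimensions [I^-2 L^2 M T^-3].
I (current) has dimensions [I].

Left side: [I^-1 L^2 M T^-3]
Right side: [I^-1 L^2 M T^-3]

Both sides have the same dimensions, so the equation is dimensionally consistent.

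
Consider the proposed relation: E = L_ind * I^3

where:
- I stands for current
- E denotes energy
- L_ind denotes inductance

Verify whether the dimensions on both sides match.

No

I (current) has dimensions [I].
E (energy) has dimensions [L^2 M T^-2].
L_ind (inductance) has dimensions [I^-2 L^2 M T^-2].

Left side: [L^2 M T^-2]
Right side: [I L^2 M T^-2]

The two sides have different dimensions, so the equation is NOT dimensionally consistent.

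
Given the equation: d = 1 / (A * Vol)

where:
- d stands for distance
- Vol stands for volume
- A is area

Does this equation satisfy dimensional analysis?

No

d (distance) has dimensions [L].
Vol (volume) has dimensions [L^3].
A (area) has dimensions [L^2].

Left side: [L]
Right side: [L^-5]

The two sides have different dimensions, so the equation is NOT dimensionally consistent.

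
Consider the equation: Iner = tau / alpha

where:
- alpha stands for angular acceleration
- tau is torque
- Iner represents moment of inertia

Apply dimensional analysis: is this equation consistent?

Yes

alpha (angular acceleration) has dimensions [T^-2].
tau (torque) has dimensions [L^2 M T^-2].
Iner (moment of inertia) has dimensions [L^2 M].

Left side: [L^2 M]
Right side: [L^2 M]

Both sides have the same dimensions, so the equation is dimensionally consistent.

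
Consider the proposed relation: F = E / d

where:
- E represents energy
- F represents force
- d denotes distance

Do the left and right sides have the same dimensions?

Yes

E (energy) has dimensions [L^2 M T^-2].
F (force) has dimensions [L M T^-2].
d (distance) has dimensions [L].

Left side: [L M T^-2]
Right side: [L M T^-2]

Both sides have the same dimensions, so the equation is dimensionally consistent.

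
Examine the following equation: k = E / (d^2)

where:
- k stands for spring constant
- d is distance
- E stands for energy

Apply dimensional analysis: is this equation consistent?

Yes

k (spring constant) has dimensions [M T^-2].
d (distance) has dimensions [L].
E (energy) has dimensions [L^2 M T^-2].

Left side: [M T^-2]
Right side: [M T^-2]

Both sides have the same dimensions, so the equation is dimensionally consistent.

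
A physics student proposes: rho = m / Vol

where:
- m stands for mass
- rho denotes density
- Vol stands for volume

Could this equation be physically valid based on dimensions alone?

Yes

m (mass) has dimensions [M].
rho (density) has dimensions [L^-3 M].
Vol (volume) has dimensions [L^3].

Left side: [L^-3 M]
Right side: [L^-3 M]

Both sides have the same dimensions, so the equation is dimensionally consistent.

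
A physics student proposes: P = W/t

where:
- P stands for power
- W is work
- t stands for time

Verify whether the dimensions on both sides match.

Yes

P (power) has dimensions [L^2 M T^-3].
W (work) has dimensions [L^2 M T^-2].
t (time) has dimensions [T].

Left side: [L^2 M T^-3]
Right side: [L^2 M T^-3]

Both sides have the same dimensions, so the equation is dimensionally consistent.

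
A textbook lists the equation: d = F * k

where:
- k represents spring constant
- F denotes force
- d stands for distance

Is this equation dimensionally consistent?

No

k (spring constant) has dimensions [M T^-2].
F (force) has dimensions [L M T^-2].
d (distance) has dimensions [L].

Left side: [L]
Right side: [L M^2 T^-4]

The two sides have different dimensions, so the equation is NOT dimensionally consistent.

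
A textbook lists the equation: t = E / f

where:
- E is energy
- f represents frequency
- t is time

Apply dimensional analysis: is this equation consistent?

No

E (energy) has dimensions [L^2 M T^-2].
f (frequency) has dimensions [T^-1].
t (time) has dimensions [T].

Left side: [T]
Right side: [L^2 M T^-1]

The two sides have different dimensions, so the equation is NOT dimensionally consistent.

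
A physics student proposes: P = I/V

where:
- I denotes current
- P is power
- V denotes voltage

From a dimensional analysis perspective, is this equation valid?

No

I (current) has dimensions [I].
P (power) has dimensions [L^2 M T^-3].
V (voltage) has dimensions [I^-1 L^2 M T^-3].

Left side: [L^2 M T^-3]
Right side: [I^2 L^-2 M^-1 T^3]

The two sides have different dimensions, so the equation is NOT dimensionally consistent.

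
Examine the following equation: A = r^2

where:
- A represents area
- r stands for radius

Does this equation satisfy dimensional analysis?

Yes

A (area) has dimensions [L^2].
r (radius) has dimensions [L].

Left side: [L^2]
Right side: [L^2]

Both sides have the same dimensions, so the equation is dimensionally consistent.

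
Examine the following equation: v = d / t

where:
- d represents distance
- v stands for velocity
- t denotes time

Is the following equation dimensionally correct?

Yes

d (distance) has dimensions [L].
v (velocity) has dimensions [L T^-1].
t (time) has dimensions [T].

Left side: [L T^-1]
Right side: [L T^-1]

Both sides have the same dimensions, so the equation is dimensionally consistent.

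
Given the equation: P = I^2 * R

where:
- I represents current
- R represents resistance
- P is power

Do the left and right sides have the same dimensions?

Yes

I (current) has dimensions [I].
R (resistance) has dimensions [I^-2 L^2 M T^-3].
P (power) has dimensions [L^2 M T^-3].

Left side: [L^2 M T^-3]
Right side: [L^2 M T^-3]

Both sides have the same dimensions, so the equation is dimensionally consistent.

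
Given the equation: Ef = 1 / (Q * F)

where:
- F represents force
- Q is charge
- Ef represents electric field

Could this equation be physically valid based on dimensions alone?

No

F (force) has dimensions [L M T^-2].
Q (charge) has dimensions [I T].
Ef (electric field) has dimensions [I^-1 L M T^-3].

Left side: [I^-1 L M T^-3]
Right side: [I^-1 L^-1 M^-1 T]

The two sides have different dimensions, so the equation is NOT dimensionally consistent.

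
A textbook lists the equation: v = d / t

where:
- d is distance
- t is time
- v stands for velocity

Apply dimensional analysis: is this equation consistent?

Yes

d (distance) has dimensions [L].
t (time) has dimensions [T].
v (velocity) has dimensions [L T^-1].

Left side: [L T^-1]
Right side: [L T^-1]

Both sides have the same dimensions, so the equation is dimensionally consistent.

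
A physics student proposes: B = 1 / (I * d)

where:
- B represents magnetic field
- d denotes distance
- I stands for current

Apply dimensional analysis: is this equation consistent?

No

B (magnetic field) has dimensions [I^-1 M T^-2].
d (distance) has dimensions [L].
I (current) has dimensions [I].

Left side: [I^-1 M T^-2]
Right side: [I^-1 L^-1]

The two sides have different dimensions, so the equation is NOT dimensionally consistent.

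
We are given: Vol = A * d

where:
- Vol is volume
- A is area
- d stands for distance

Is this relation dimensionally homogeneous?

Yes

Vol (volume) has dimensions [L^3].
A (area) has dimensions [L^2].
d (distance) has dimensions [L].

Left side: [L^3]
Right side: [L^3]

Both sides have the same dimensions, so the equation is dimensionally consistent.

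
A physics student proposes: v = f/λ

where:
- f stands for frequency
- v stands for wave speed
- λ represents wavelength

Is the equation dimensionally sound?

No

f (frequency) has dimensions [T^-1].
v (wave speed) has dimensions [L T^-1].
λ (wavelength) has dimensions [L].

Left side: [L T^-1]
Right side: [L^-1 T^-1]

The two sides have different dimensions, so the equation is NOT dimensionally consistent.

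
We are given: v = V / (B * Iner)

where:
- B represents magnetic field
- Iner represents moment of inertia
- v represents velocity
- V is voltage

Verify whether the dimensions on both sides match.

No

B (magnetic field) has dimensions [I^-1 M T^-2].
Iner (moment of inertia) has dimensions [L^2 M].
v (velocity) has dimensions [L T^-1].
V (voltage) has dimensions [I^-1 L^2 M T^-3].

Left side: [L T^-1]
Right side: [M^-1 T^-1]

The two sides have different dimensions, so the equation is NOT dimensionally consistent.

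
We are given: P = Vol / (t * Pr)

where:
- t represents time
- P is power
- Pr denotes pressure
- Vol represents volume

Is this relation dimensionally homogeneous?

No

t (time) has dimensions [T].
P (power) has dimensions [L^2 M T^-3].
Pr (pressure) has dimensions [L^-1 M T^-2].
Vol (volume) has dimensions [L^3].

Left side: [L^2 M T^-3]
Right side: [L^4 M^-1 T]

The two sides have different dimensions, so the equation is NOT dimensionally consistent.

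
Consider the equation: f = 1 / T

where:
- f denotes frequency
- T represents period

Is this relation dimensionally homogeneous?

Yes

f (frequency) has dimensions [T^-1].
T (period) has dimensions [T].

Left side: [T^-1]
Right side: [T^-1]

Both sides have the same dimensions, so the equation is dimensionally consistent.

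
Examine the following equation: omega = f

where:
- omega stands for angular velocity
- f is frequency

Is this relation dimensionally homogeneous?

Yes

omega (angular velocity) has dimensions [T^-1].
f (frequency) has dimensions [T^-1].

Left side: [T^-1]
Right side: [T^-1]

Both sides have the same dimensions, so the equation is dimensionally consistent.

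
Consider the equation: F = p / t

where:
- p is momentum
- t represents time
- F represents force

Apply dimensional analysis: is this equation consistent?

Yes

p (momentum) has dimensions [L M T^-1].
t (time) has dimensions [T].
F (force) has dimensions [L M T^-2].

Left side: [L M T^-2]
Right side: [L M T^-2]

Both sides have the same dimensions, so the equation is dimensionally consistent.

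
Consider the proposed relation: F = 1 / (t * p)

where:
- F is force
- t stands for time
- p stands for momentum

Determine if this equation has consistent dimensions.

No

F (force) has dimensions [L M T^-2].
t (time) has dimensions [T].
p (momentum) has dimensions [L M T^-1].

Left side: [L M T^-2]
Right side: [L^-1 M^-1]

The two sides have different dimensions, so the equation is NOT dimensionally consistent.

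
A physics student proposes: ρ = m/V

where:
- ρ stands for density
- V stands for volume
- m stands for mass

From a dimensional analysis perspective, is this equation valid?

Yes

ρ (density) has dimensions [L^-3 M].
V (volume) has dimensions [L^3].
m (mass) has dimensions [M].

Left side: [L^-3 M]
Right side: [L^-3 M]

Both sides have the same dimensions, so the equation is dimensionally consistent.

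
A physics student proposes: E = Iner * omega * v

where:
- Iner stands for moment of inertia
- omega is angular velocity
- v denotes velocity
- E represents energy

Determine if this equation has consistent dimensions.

No

Iner (moment of inertia) has dimensions [L^2 M].
omega (angular velocity) has dimensions [T^-1].
v (velocity) has dimensions [L T^-1].
E (energy) has dimensions [L^2 M T^-2].

Left side: [L^2 M T^-2]
Right side: [L^3 M T^-2]

The two sides have different dimensions, so the equation is NOT dimensionally consistent.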